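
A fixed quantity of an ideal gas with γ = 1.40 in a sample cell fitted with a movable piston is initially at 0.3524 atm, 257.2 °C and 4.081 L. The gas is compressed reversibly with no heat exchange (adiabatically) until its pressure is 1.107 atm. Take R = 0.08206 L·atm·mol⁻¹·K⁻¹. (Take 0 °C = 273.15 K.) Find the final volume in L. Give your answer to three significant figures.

V₂ ≈ 1.80 L

Convert: T₁ = 530.3 K.
Adiabatic (γ = 1.40), T V^(γ−1) and P V^γ constant: T₂ = T₁·(P₂/P₁)^((γ−1)/γ) = 735.5 K; V₂ = V₁·(P₁/P₂)^(1/γ) = 1.802 L.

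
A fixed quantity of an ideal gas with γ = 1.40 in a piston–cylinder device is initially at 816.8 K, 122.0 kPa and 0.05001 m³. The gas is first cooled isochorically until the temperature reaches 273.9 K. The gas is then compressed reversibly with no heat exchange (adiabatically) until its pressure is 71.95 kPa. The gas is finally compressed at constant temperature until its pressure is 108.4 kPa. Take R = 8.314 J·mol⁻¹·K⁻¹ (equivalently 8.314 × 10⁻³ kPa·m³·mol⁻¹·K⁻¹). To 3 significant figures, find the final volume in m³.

V constant ⇒ P ∝ T: V₂ = V₁; P₂ = P₁·(T₂/T₁) = 40.91 kPa.
Adiabatic (γ = 1.40), T V^(γ−1) and P V^γ constant: T₃ = T₂·(P₃/P₂)^((γ−1)/γ) = 321.8 K; V₃ = V₂·(P₂/P₃)^(1/γ) = 0.03341 m³.
Isothermal, so P V is constant: T₄ = T₃; V₄ = V₃·(P₃/P₄) = 0.02218 m³.

V₄ ≈ 0.0222 m³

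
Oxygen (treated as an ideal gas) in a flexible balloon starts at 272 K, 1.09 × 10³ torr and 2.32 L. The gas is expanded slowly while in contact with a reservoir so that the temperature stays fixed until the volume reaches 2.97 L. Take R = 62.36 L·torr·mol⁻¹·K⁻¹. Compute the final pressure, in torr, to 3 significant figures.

P₂ ≈ 851 torr

Isothermal, so P V is constant: T₂ = T₁; P₂ = P₁·(V₁/V₂) = 851.4 torr.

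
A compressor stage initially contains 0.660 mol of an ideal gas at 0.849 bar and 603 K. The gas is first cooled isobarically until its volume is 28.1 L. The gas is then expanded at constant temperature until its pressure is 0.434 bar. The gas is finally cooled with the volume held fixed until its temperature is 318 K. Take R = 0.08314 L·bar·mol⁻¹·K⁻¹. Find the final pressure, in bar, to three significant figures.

P₄ ≈ 0.317 bar

From PV = nRT: V₁ = nRT₁/P₁ = 38.97 L.
P constant ⇒ V ∝ T: P₂ = P₁; T₂ = T₁·(V₂/V₁) = 434.8 K.
T constant ⇒ Boyle's law P V = const: T₃ = T₂; V₃ = V₂·(P₂/P₃) = 54.97 L.
Isochoric, so P/T is constant: V₄ = V₃; P₄ = P₃·(T₄/T₃) = 0.3174 bar.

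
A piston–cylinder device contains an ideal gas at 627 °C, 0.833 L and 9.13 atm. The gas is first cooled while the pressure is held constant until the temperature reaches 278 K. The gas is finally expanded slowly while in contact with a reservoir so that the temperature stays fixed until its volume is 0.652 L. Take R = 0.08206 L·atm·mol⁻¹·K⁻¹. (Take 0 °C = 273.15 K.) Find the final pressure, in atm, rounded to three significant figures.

P₃ ≈ 3.60 atm

Convert: T₁ = 900.1 K.
Isobaric, so V/T is constant: P₂ = P₁; V₂ = V₁·(T₂/T₁) = 0.2573 L.
T constant ⇒ Boyle's law P V = const: T₃ = T₂; P₃ = P₂·(V₂/V₃) = 3.602 atm.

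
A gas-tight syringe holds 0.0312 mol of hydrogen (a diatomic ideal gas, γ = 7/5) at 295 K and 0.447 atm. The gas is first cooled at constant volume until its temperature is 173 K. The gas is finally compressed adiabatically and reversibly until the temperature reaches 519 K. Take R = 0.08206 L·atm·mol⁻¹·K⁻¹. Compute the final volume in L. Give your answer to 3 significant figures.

From PV = nRT: V₁ = nRT₁/P₁ = 1.690 L.
Isochoric, so P/T is constant: V₂ = V₁; P₂ = P₁·(T₂/T₁) = 0.2621 atm.
Adiabatic (γ = 7/5), T V^(γ−1) and P V^γ constant: P₃ = P₂·(T₃/T₂)^(γ/(γ−1)) = 12.26 atm; V₃ = V₂·(T₂/T₃)^(1/(γ−1)) = 0.1084 L.

V₃ ≈ 0.108 L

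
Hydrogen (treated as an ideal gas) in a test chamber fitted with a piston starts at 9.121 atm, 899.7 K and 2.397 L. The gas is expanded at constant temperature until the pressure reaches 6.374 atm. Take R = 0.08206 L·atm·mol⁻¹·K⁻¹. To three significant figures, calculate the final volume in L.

T constant ⇒ Boyle's law P V = const: T₂ = T₁; V₂ = V₁·(P₁/P₂) = 3.430 L.

V₂ ≈ 3.43 L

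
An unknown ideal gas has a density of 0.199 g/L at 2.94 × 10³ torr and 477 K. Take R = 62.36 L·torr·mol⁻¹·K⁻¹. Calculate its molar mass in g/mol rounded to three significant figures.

ρ = PM/(RT) ⇒ M = ρRT/P = (0.199 × 62.36 × 477.0) / 2.94e+03

M ≈ 2.01 g/mol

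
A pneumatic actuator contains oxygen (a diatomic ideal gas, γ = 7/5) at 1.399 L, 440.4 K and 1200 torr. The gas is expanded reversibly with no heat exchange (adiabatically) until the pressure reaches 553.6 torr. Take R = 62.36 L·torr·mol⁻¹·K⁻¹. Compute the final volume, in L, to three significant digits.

Adiabatic (γ = 7/5), T V^(γ−1) and P V^γ constant: T₂ = T₁·(P₂/P₁)^((γ−1)/γ) = 353.1 K; V₂ = V₁·(P₁/P₂)^(1/γ) = 2.431 L.

V₂ ≈ 2.43 L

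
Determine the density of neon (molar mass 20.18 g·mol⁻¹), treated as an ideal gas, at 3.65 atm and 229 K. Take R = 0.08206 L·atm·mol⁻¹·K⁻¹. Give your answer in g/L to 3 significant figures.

ρ ≈ 3.92 g/L

ρ = PM/(RT) = (3.65 × 20.18) / (0.08206 × 229.0)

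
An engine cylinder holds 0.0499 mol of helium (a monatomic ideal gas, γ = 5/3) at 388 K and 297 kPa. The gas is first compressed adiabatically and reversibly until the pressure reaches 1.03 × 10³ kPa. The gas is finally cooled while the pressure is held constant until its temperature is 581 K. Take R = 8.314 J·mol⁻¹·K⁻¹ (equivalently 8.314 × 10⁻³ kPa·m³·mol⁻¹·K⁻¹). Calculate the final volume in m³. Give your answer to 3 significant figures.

From PV = nRT: V₁ = nRT₁/P₁ = 0.0005420 m³.
Reversible adiabatic, γ = 5/3: T₂ = T₁·(P₂/P₁)^((γ−1)/γ) = 638.1 K; V₂ = V₁·(P₁/P₂)^(1/γ) = 0.0002570 m³.
P constant ⇒ V ∝ T: P₃ = P₂; V₃ = V₂·(T₃/T₂) = 0.0002340 m³.

V₃ ≈ 0.000234 m³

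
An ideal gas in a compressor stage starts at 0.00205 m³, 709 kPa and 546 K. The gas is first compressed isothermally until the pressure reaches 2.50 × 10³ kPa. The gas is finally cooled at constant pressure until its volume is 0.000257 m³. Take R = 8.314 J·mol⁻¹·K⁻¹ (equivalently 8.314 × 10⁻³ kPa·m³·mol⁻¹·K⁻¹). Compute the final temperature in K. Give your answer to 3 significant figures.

T₃ ≈ 241 K

Isothermal, so P V is constant: T₂ = T₁; V₂ = V₁·(P₁/P₂) = 0.0005814 m³.
Isobaric, so V/T is constant: P₃ = P₂; T₃ = T₂·(V₃/V₂) = 241.4 K.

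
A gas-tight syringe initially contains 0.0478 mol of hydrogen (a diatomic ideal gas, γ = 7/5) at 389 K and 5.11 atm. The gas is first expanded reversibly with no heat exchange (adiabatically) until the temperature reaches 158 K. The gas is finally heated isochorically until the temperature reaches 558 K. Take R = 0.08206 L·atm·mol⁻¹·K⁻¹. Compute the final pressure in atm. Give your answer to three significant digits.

P₃ ≈ 0.771 atm

From PV = nRT: V₁ = nRT₁/P₁ = 0.2986 L.
Reversible adiabatic, γ = 7/5: P₂ = P₁·(T₂/T₁)^(γ/(γ−1)) = 0.2182 atm; V₂ = V₁·(T₁/T₂)^(1/(γ−1)) = 2.840 L.
V constant ⇒ P ∝ T: V₃ = V₂; P₃ = P₂·(T₃/T₂) = 0.7707 atm.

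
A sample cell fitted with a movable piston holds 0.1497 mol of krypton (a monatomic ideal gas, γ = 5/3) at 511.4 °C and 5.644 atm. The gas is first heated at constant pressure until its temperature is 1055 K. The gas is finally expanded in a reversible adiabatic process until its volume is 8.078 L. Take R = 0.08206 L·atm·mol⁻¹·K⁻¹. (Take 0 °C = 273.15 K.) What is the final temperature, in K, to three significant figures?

Convert: T₁ = 784.5 K.
From PV = nRT: V₁ = nRT₁/P₁ = 1.708 L.
P constant ⇒ V ∝ T: P₂ = P₁; V₂ = V₁·(T₂/T₁) = 2.296 L.
Reversible adiabatic, γ = 5/3: T₃ = T₂·(V₂/V₃)^(γ−1) = 456.1 K; P₃ = P₂·(V₂/V₃)^γ = 0.6936 atm.

T₃ ≈ 456 K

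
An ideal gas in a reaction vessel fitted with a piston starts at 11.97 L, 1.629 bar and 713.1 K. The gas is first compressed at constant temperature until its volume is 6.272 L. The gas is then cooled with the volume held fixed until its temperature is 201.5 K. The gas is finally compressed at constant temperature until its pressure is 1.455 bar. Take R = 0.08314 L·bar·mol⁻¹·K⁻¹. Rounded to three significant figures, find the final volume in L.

T constant ⇒ Boyle's law P V = const: T₂ = T₁; P₂ = P₁·(V₁/V₂) = 3.109 bar.
V constant ⇒ P ∝ T: V₃ = V₂; P₃ = P₂·(T₃/T₂) = 0.8785 bar.
Isothermal, so P V is constant: T₄ = T₃; V₄ = V₃·(P₃/P₄) = 3.787 L.

V₄ ≈ 3.79 L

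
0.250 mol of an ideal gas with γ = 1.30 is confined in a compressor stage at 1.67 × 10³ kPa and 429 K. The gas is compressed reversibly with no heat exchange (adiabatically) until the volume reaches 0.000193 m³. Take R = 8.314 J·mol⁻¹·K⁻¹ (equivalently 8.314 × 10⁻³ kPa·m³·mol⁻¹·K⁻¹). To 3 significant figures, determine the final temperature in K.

T₂ ≈ 582 K

From PV = nRT: V₁ = nRT₁/P₁ = 0.0005339 m³.
Reversible adiabatic, γ = 1.30: T₂ = T₁·(V₁/V₂)^(γ−1) = 582.2 K; P₂ = P₁·(V₁/V₂)^γ = 6269 kPa.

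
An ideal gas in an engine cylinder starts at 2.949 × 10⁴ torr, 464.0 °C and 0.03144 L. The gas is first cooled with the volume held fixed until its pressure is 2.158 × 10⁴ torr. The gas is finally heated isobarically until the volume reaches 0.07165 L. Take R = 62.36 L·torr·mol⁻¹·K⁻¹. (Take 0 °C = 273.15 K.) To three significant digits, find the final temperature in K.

T₃ ≈ 1.23e+03 K

Convert: T₁ = 737.1 K.
V constant ⇒ P ∝ T: V₂ = V₁; T₂ = T₁·(P₂/P₁) = 539.4 K.
P constant ⇒ V ∝ T: P₃ = P₂; T₃ = T₂·(V₃/V₂) = 1229 K.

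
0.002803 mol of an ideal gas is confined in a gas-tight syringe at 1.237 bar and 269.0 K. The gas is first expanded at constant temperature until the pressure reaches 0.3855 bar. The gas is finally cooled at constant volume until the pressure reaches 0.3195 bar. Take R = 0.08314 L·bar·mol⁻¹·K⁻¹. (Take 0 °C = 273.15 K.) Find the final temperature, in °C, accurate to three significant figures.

T₃ ≈ -50.2 °C

From PV = nRT: V₁ = nRT₁/P₁ = 0.05068 L.
Isothermal, so P V is constant: T₂ = T₁; V₂ = V₁·(P₁/P₂) = 0.1626 L.
Isochoric, so P/T is constant: V₃ = V₂; T₃ = T₂·(P₃/P₂) = 222.9 K.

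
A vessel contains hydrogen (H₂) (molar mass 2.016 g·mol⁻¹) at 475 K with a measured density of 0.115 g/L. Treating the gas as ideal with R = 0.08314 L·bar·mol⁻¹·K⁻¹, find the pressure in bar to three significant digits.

ρ = PM/(RT) ⇒ P = ρRT/M = (0.115 × 0.08314 × 475.0) / 2.016

P ≈ 2.25 bar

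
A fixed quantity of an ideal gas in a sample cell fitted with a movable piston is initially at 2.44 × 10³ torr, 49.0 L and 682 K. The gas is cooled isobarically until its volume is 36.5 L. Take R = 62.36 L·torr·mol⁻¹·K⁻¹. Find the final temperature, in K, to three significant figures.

T₂ ≈ 508 K

Isobaric, so V/T is constant: P₂ = P₁; T₂ = T₁·(V₂/V₁) = 508.0 K.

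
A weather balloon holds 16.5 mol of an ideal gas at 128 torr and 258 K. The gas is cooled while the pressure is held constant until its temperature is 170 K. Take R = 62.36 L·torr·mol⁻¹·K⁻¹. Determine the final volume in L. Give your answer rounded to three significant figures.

V₂ ≈ 1.37e+03 L

From PV = nRT: V₁ = nRT₁/P₁ = 2074 L.
P constant ⇒ V ∝ T: P₂ = P₁; V₂ = V₁·(T₂/T₁) = 1367 L.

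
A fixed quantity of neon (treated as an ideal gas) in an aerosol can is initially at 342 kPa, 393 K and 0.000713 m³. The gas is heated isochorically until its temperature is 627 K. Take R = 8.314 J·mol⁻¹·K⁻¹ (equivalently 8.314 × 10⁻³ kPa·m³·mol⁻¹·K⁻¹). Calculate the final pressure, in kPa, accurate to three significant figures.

V constant ⇒ P ∝ T: V₂ = V₁; P₂ = P₁·(T₂/T₁) = 545.6 kPa.

P₂ ≈ 546 kPa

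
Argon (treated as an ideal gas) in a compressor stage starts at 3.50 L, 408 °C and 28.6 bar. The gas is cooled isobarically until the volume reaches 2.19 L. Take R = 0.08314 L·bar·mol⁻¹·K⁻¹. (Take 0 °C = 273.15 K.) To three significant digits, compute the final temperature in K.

Convert: T₁ = 681.1 K.
P constant ⇒ V ∝ T: P₂ = P₁; T₂ = T₁·(V₂/V₁) = 426.2 K.

T₂ ≈ 426 K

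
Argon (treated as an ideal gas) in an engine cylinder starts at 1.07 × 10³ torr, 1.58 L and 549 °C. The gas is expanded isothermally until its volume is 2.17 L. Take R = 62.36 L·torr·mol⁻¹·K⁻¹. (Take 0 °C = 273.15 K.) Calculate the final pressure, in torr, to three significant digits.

P₂ ≈ 779 torr

Convert: T₁ = 822.1 K.
T constant ⇒ Boyle's law P V = const: T₂ = T₁; P₂ = P₁·(V₁/V₂) = 779.1 torr.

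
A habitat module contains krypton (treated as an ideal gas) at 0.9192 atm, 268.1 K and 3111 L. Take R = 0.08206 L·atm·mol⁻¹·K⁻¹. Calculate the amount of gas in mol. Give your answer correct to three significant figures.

n ≈ 130 mol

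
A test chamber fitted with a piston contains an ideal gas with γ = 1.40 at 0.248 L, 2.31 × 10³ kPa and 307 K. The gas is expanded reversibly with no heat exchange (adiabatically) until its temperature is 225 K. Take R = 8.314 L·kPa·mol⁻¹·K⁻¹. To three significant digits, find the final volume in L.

V₂ ≈ 0.539 L

Adiabatic (γ = 1.40), T V^(γ−1) and P V^γ constant: P₂ = P₁·(T₂/T₁)^(γ/(γ−1)) = 778.5 kPa; V₂ = V₁·(T₁/T₂)^(1/(γ−1)) = 0.5393 L.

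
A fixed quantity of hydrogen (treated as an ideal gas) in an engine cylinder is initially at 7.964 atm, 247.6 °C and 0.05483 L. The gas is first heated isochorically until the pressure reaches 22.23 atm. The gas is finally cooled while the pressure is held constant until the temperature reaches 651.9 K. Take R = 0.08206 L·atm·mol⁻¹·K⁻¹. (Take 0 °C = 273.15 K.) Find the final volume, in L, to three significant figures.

Convert: T₁ = 520.8 K.
Isochoric, so P/T is constant: V₂ = V₁; T₂ = T₁·(P₂/P₁) = 1454 K.
Isobaric, so V/T is constant: P₃ = P₂; V₃ = V₂·(T₃/T₂) = 0.02459 L.

V₃ ≈ 0.0246 L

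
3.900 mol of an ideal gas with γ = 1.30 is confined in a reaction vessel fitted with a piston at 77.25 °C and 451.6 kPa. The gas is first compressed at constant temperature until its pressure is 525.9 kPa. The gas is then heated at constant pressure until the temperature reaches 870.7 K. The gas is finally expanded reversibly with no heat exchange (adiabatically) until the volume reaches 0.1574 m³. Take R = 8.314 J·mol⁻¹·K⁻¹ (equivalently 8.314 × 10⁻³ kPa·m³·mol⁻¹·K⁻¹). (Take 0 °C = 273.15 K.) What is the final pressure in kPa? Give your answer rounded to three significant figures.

Convert: T₁ = 350.4 K.
From PV = nRT: V₁ = nRT₁/P₁ = 0.02516 m³.
Isothermal, so P V is constant: T₂ = T₁; V₂ = V₁·(P₁/P₂) = 0.02160 m³.
P constant ⇒ V ∝ T: P₃ = P₂; V₃ = V₂·(T₃/T₂) = 0.05368 m³.
Adiabatic (γ = 1.30), T V^(γ−1) and P V^γ constant: T₄ = T₃·(V₃/V₄)^(γ−1) = 630.5 K; P₄ = P₃·(V₃/V₄)^γ = 129.9 kPa.

P₄ ≈ 130 kPa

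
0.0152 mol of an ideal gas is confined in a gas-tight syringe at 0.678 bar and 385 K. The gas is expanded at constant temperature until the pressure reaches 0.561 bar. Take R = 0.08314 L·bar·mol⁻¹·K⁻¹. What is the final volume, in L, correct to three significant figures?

V₂ ≈ 0.867 L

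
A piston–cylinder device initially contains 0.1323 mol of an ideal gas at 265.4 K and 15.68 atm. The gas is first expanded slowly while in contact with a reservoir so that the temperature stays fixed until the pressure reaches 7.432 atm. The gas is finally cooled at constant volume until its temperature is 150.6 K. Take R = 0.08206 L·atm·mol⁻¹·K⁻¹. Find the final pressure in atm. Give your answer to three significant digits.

From PV = nRT: V₁ = nRT₁/P₁ = 0.1838 L.
Isothermal, so P V is constant: T₂ = T₁; V₂ = V₁·(P₁/P₂) = 0.3877 L.
V constant ⇒ P ∝ T: V₃ = V₂; P₃ = P₂·(T₃/T₂) = 4.217 atm.

P₃ ≈ 4.22 atm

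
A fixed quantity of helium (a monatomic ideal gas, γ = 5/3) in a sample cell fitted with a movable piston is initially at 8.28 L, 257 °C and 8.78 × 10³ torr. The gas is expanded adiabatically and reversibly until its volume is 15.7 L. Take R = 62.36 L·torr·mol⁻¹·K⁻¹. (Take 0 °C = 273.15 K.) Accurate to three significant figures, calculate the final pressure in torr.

P₂ ≈ 3.02e+03 torr

Convert: T₁ = 530.1 K.
Adiabatic (γ = 5/3), T V^(γ−1) and P V^γ constant: T₂ = T₁·(V₁/V₂)^(γ−1) = 346.1 K; P₂ = P₁·(V₁/V₂)^γ = 3023 torr.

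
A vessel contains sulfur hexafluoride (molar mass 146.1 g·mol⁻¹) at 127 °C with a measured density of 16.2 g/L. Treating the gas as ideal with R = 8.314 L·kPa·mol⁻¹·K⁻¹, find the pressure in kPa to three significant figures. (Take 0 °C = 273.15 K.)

P ≈ 369 kPa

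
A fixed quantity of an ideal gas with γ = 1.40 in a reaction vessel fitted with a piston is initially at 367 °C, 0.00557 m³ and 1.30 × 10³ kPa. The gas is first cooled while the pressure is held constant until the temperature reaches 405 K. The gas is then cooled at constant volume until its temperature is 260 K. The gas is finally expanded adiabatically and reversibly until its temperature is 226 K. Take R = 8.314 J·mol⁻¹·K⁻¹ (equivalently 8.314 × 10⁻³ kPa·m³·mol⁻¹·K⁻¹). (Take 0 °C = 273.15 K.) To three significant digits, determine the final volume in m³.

Convert: T₁ = 640.1 K.
Isobaric, so V/T is constant: P₂ = P₁; V₂ = V₁·(T₂/T₁) = 0.003524 m³.
V constant ⇒ P ∝ T: V₃ = V₂; P₃ = P₂·(T₃/T₂) = 834.6 kPa.
Adiabatic (γ = 1.40), T V^(γ−1) and P V^γ constant: P₄ = P₃·(T₄/T₃)^(γ/(γ−1)) = 511.0 kPa; V₄ = V₃·(T₃/T₄)^(1/(γ−1)) = 0.005003 m³.

V₄ ≈ 0.00500 m³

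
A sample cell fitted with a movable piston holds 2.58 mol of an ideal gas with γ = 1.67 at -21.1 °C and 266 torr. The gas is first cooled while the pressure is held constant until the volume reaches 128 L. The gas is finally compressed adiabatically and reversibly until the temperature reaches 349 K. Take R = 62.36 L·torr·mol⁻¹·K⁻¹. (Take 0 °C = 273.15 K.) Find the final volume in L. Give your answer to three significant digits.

V₃ ≈ 60.7 L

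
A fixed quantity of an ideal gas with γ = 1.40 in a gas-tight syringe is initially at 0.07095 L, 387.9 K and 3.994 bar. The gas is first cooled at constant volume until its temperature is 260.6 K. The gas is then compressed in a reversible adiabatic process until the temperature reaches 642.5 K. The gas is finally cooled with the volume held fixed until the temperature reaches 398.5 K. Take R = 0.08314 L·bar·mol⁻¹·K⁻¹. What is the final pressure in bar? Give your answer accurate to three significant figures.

P₄ ≈ 39.2 bar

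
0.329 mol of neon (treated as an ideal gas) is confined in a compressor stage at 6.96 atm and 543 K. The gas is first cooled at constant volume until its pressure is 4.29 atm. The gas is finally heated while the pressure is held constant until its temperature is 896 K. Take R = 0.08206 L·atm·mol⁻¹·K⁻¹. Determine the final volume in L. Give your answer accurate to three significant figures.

From PV = nRT: V₁ = nRT₁/P₁ = 2.106 L.
V constant ⇒ P ∝ T: V₂ = V₁; T₂ = T₁·(P₂/P₁) = 334.7 K.
Isobaric, so V/T is constant: P₃ = P₂; V₃ = V₂·(T₃/T₂) = 5.639 L.

V₃ ≈ 5.64 L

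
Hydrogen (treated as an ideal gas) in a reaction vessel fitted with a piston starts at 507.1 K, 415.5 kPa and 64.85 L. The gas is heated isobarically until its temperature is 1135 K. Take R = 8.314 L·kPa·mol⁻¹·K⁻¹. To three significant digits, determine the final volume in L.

Isobaric, so V/T is constant: P₂ = P₁; V₂ = V₁·(T₂/T₁) = 145.1 L.

V₂ ≈ 145 L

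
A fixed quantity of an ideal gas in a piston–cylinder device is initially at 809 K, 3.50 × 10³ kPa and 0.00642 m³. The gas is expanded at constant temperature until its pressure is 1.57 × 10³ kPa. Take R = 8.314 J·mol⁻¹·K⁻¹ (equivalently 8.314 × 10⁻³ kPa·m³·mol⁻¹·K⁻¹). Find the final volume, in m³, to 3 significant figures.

T constant ⇒ Boyle's law P V = const: T₂ = T₁; V₂ = V₁·(P₁/P₂) = 0.01431 m³.

V₂ ≈ 0.0143 m³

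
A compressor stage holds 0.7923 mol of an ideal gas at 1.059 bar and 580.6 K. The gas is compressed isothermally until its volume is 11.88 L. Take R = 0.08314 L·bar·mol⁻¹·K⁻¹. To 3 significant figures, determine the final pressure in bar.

P₂ ≈ 3.22 bar

From PV = nRT: V₁ = nRT₁/P₁ = 36.11 L.
Isothermal, so P V is constant: T₂ = T₁; P₂ = P₁·(V₁/V₂) = 3.219 bar.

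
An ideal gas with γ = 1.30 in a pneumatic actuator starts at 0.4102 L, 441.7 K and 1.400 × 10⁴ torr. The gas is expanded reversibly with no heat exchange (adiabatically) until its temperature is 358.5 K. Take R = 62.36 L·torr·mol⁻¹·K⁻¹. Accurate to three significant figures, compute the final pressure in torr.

P₂ ≈ 5.67e+03 torr

Adiabatic (γ = 1.30), T V^(γ−1) and P V^γ constant: P₂ = P₁·(T₂/T₁)^(γ/(γ−1)) = 5667 torr; V₂ = V₁·(T₁/T₂)^(1/(γ−1)) = 0.8225 L.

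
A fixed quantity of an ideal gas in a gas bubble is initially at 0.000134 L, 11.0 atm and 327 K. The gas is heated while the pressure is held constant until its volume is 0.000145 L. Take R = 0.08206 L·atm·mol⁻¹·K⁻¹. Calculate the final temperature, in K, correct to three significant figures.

T₂ ≈ 354 K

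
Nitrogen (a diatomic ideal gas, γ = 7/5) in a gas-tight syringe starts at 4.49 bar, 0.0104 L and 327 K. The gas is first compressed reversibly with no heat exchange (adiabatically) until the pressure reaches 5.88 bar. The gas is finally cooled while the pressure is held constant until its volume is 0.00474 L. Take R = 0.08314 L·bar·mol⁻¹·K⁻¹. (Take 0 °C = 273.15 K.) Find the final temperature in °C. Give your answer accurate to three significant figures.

T₃ ≈ -78.0 °C

Reversible adiabatic, γ = 7/5: T₂ = T₁·(P₂/P₁)^((γ−1)/γ) = 353.2 K; V₂ = V₁·(P₁/P₂)^(1/γ) = 0.008578 L.
Isobaric, so V/T is constant: P₃ = P₂; T₃ = T₂·(V₃/V₂) = 195.2 K.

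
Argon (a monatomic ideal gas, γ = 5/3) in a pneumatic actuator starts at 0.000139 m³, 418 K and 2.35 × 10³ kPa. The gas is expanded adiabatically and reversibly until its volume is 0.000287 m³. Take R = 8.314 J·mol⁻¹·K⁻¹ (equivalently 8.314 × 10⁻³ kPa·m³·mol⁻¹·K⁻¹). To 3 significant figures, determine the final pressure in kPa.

Reversible adiabatic, γ = 5/3: T₂ = T₁·(V₁/V₂)^(γ−1) = 257.8 K; P₂ = P₁·(V₁/V₂)^γ = 701.9 kPa.

P₂ ≈ 702 kPa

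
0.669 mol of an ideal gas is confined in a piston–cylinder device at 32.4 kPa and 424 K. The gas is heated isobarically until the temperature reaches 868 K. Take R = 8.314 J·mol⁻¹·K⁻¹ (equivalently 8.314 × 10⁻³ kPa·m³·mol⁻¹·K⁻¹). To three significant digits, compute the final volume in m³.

V₂ ≈ 0.149 m³

From PV = nRT: V₁ = nRT₁/P₁ = 0.07279 m³.
P constant ⇒ V ∝ T: P₂ = P₁; V₂ = V₁·(T₂/T₁) = 0.1490 m³.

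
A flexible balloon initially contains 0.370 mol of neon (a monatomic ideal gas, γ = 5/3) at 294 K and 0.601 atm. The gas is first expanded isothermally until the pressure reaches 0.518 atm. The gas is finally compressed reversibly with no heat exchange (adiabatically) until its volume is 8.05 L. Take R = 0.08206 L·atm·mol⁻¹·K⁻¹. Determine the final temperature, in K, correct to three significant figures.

From PV = nRT: V₁ = nRT₁/P₁ = 14.85 L.
Isothermal, so P V is constant: T₂ = T₁; V₂ = V₁·(P₁/P₂) = 17.23 L.
Reversible adiabatic, γ = 5/3: T₃ = T₂·(V₂/V₃)^(γ−1) = 488.3 K; P₃ = P₂·(V₂/V₃)^γ = 1.842 atm.

T₃ ≈ 488 K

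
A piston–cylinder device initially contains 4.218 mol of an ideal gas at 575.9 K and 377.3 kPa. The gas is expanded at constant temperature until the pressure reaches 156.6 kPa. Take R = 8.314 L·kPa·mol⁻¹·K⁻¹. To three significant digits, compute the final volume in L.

V₂ ≈ 129 L

From PV = nRT: V₁ = nRT₁/P₁ = 53.53 L.
T constant ⇒ Boyle's law P V = const: T₂ = T₁; V₂ = V₁·(P₁/P₂) = 129.0 L.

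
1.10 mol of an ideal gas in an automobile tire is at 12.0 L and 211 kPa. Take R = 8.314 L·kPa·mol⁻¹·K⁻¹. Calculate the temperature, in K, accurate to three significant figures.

PV = nRT ⇒ T = PV/(nR) = (211 × 12.0) / (1.10 × 8.314)

T ≈ 277 K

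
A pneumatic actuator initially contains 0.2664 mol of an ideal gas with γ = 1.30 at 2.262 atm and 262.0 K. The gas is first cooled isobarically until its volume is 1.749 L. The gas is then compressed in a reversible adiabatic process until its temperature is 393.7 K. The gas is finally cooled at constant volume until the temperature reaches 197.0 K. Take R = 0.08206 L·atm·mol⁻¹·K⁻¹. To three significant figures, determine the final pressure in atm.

From PV = nRT: V₁ = nRT₁/P₁ = 2.532 L.
Isobaric, so V/T is constant: P₂ = P₁; T₂ = T₁·(V₂/V₁) = 181.0 K.
Reversible adiabatic, γ = 1.30: P₃ = P₂·(T₃/T₂)^(γ/(γ−1)) = 65.65 atm; V₃ = V₂·(T₂/T₃)^(1/(γ−1)) = 0.1311 L.
Isochoric, so P/T is constant: V₄ = V₃; P₄ = P₃·(T₄/T₃) = 32.85 atm.

P₄ ≈ 32.8 atm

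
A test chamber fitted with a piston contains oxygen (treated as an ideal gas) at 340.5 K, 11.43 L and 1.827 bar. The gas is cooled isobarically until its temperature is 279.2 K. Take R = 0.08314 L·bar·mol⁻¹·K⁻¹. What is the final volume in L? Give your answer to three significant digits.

P constant ⇒ V ∝ T: P₂ = P₁; V₂ = V₁·(T₂/T₁) = 9.372 L.

V₂ ≈ 9.37 L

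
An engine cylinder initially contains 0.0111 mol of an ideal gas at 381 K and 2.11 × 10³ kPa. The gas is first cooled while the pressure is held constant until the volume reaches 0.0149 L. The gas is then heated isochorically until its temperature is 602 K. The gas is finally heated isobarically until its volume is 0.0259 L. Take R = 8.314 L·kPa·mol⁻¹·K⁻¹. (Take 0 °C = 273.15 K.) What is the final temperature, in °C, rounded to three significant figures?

T₄ ≈ 773 °C

From PV = nRT: V₁ = nRT₁/P₁ = 0.01666 L.
P constant ⇒ V ∝ T: P₂ = P₁; T₂ = T₁·(V₂/V₁) = 340.7 K.
V constant ⇒ P ∝ T: V₃ = V₂; P₃ = P₂·(T₃/T₂) = 3729 kPa.
Isobaric, so V/T is constant: P₄ = P₃; T₄ = T₃·(V₄/V₃) = 1046 K.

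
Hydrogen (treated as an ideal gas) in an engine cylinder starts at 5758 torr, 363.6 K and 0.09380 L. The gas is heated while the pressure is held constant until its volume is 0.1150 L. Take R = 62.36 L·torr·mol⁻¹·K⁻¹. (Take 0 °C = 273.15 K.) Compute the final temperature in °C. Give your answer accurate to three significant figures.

P constant ⇒ V ∝ T: P₂ = P₁; T₂ = T₁·(V₂/V₁) = 445.8 K.

T₂ ≈ 173 °C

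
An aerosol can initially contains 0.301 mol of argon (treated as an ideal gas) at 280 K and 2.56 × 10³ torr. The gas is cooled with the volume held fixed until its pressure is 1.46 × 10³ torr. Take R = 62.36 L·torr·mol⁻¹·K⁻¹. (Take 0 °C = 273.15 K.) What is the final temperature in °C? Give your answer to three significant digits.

T₂ ≈ -113 °C

From PV = nRT: V₁ = nRT₁/P₁ = 2.053 L.
Isochoric, so P/T is constant: V₂ = V₁; T₂ = T₁·(P₂/P₁) = 159.7 K.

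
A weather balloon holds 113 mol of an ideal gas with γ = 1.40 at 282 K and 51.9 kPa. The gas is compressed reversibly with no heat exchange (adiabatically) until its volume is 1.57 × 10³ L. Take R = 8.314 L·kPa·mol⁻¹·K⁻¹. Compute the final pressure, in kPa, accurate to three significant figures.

From PV = nRT: V₁ = nRT₁/P₁ = 5105 L.
Reversible adiabatic, γ = 1.40: T₂ = T₁·(V₁/V₂)^(γ−1) = 451.9 K; P₂ = P₁·(V₁/V₂)^γ = 270.4 kPa.

P₂ ≈ 270 kPa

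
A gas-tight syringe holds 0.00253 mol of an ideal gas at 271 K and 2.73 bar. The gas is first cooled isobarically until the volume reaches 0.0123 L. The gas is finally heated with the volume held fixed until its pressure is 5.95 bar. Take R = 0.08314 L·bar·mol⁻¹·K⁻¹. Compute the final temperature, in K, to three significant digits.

From PV = nRT: V₁ = nRT₁/P₁ = 0.02088 L.
Isobaric, so V/T is constant: P₂ = P₁; T₂ = T₁·(V₂/V₁) = 159.6 K.
V constant ⇒ P ∝ T: V₃ = V₂; T₃ = T₂·(P₃/P₂) = 347.9 K.

T₃ ≈ 348 K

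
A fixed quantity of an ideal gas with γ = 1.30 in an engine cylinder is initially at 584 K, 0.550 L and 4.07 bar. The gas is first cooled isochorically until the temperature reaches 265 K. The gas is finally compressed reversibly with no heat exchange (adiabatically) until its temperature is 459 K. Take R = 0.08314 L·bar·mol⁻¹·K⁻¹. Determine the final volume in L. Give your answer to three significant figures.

V₃ ≈ 0.0881 L

Isochoric, so P/T is constant: V₂ = V₁; P₂ = P₁·(T₂/T₁) = 1.847 bar.
Adiabatic (γ = 1.30), T V^(γ−1) and P V^γ constant: P₃ = P₂·(T₃/T₂)^(γ/(γ−1)) = 19.96 bar; V₃ = V₂·(T₂/T₃)^(1/(γ−1)) = 0.08813 L.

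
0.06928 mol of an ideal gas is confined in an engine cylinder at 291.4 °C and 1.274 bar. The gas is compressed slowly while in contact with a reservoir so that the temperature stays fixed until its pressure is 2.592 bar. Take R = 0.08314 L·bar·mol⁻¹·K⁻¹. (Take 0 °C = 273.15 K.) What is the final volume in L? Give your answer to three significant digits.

V₂ ≈ 1.25 L

Convert: T₁ = 564.5 K.
From PV = nRT: V₁ = nRT₁/P₁ = 2.552 L.
Isothermal, so P V is constant: T₂ = T₁; V₂ = V₁·(P₁/P₂) = 1.255 L.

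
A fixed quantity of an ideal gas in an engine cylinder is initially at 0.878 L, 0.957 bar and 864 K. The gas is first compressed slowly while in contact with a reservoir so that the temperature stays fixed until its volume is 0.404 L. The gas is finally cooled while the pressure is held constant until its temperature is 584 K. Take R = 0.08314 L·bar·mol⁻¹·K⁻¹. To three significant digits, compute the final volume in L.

Isothermal, so P V is constant: T₂ = T₁; P₂ = P₁·(V₁/V₂) = 2.080 bar.
P constant ⇒ V ∝ T: P₃ = P₂; V₃ = V₂·(T₃/T₂) = 0.2731 L.

V₃ ≈ 0.273 L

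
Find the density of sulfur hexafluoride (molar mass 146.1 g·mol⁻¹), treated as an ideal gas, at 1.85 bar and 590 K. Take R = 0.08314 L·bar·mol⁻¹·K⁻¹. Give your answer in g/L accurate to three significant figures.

ρ ≈ 5.51 g/L

ρ = PM/(RT) = (1.85 × 146.1) / (0.08314 × 590.0)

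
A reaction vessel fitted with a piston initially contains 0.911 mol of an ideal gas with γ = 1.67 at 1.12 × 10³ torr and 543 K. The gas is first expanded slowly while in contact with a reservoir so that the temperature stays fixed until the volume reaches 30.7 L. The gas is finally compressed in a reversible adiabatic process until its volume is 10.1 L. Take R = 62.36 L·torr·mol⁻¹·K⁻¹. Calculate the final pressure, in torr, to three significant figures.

P₃ ≈ 6.43e+03 torr

From PV = nRT: V₁ = nRT₁/P₁ = 27.54 L.
T constant ⇒ Boyle's law P V = const: T₂ = T₁; P₂ = P₁·(V₁/V₂) = 1005 torr.
Reversible adiabatic, γ = 1.67: T₃ = T₂·(V₂/V₃)^(γ−1) = 1144 K; P₃ = P₂·(V₂/V₃)^γ = 6433 torr.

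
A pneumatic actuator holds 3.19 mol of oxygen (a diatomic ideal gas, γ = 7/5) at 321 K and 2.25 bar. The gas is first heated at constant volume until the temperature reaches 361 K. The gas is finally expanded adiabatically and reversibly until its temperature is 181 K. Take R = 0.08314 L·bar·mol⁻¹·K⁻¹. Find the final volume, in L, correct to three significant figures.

From PV = nRT: V₁ = nRT₁/P₁ = 37.84 L.
Isochoric, so P/T is constant: V₂ = V₁; P₂ = P₁·(T₂/T₁) = 2.530 bar.
Adiabatic (γ = 7/5), T V^(γ−1) and P V^γ constant: P₃ = P₂·(T₃/T₂)^(γ/(γ−1)) = 0.2258 bar; V₃ = V₂·(T₂/T₃)^(1/(γ−1)) = 212.6 L.

V₃ ≈ 213 L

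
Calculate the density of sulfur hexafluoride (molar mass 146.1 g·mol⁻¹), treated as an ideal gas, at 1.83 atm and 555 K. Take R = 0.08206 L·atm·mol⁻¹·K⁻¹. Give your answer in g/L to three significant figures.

ρ ≈ 5.87 g/L

ρ = PM/(RT) = (1.83 × 146.1) / (0.08206 × 555.0)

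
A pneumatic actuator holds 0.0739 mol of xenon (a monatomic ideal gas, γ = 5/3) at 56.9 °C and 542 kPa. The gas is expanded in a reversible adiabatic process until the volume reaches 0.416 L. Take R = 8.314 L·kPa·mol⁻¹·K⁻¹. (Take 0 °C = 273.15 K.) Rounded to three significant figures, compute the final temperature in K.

T₂ ≈ 308 K

Convert: T₁ = 330.0 K.
From PV = nRT: V₁ = nRT₁/P₁ = 0.3741 L.
Adiabatic (γ = 5/3), T V^(γ−1) and P V^γ constant: T₂ = T₁·(V₁/V₂)^(γ−1) = 307.5 K; P₂ = P₁·(V₁/V₂)^γ = 454.2 kPa.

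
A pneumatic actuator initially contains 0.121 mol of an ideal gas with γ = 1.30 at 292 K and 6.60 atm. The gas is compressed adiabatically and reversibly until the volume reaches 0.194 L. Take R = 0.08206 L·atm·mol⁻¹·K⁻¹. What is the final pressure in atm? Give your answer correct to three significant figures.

P₂ ≈ 19.1 atm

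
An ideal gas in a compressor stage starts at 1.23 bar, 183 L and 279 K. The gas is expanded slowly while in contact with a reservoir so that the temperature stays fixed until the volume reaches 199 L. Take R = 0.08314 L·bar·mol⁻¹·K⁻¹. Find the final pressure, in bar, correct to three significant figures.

P₂ ≈ 1.13 bar

Isothermal, so P V is constant: T₂ = T₁; P₂ = P₁·(V₁/V₂) = 1.131 bar.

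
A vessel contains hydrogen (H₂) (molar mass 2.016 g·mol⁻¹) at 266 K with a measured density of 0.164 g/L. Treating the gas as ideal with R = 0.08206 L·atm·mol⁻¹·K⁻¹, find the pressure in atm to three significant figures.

ρ = PM/(RT) ⇒ P = ρRT/M = (0.164 × 0.08206 × 266.0) / 2.016

P ≈ 1.78 atm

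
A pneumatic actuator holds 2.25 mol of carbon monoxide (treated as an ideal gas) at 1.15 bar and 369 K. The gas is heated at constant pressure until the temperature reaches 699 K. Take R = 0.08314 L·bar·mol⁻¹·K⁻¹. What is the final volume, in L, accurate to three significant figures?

V₂ ≈ 114 L

From PV = nRT: V₁ = nRT₁/P₁ = 60.02 L.
Isobaric, so V/T is constant: P₂ = P₁; V₂ = V₁·(T₂/T₁) = 113.7 L.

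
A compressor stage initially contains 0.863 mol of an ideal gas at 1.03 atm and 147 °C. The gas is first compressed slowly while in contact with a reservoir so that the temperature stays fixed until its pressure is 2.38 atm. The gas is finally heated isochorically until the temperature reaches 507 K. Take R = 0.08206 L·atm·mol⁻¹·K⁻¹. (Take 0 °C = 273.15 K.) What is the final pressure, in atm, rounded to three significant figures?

P₃ ≈ 2.87 atm

Convert: T₁ = 420.1 K.
From PV = nRT: V₁ = nRT₁/P₁ = 28.89 L.
T constant ⇒ Boyle's law P V = const: T₂ = T₁; V₂ = V₁·(P₁/P₂) = 12.50 L.
V constant ⇒ P ∝ T: V₃ = V₂; P₃ = P₂·(T₃/T₂) = 2.872 atm.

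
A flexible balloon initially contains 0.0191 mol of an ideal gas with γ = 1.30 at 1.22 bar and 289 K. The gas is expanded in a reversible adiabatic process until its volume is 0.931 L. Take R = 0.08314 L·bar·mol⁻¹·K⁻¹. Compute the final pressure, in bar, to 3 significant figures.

P₂ ≈ 0.376 bar

From PV = nRT: V₁ = nRT₁/P₁ = 0.3762 L.
Adiabatic (γ = 1.30), T V^(γ−1) and P V^γ constant: T₂ = T₁·(V₁/V₂)^(γ−1) = 220.2 K; P₂ = P₁·(V₁/V₂)^γ = 0.3756 bar.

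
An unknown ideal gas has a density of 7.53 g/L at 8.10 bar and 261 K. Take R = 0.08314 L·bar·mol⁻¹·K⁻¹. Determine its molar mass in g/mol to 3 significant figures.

M ≈ 20.2 g/mol

ρ = PM/(RT) ⇒ M = ρRT/P = (7.53 × 0.08314 × 261.0) / 8.10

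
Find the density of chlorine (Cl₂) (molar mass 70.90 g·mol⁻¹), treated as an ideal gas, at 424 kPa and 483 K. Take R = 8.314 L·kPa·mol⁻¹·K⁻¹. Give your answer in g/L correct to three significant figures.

ρ = PM/(RT) = (424 × 70.90) / (8.314 × 483.0)

ρ ≈ 7.49 g/L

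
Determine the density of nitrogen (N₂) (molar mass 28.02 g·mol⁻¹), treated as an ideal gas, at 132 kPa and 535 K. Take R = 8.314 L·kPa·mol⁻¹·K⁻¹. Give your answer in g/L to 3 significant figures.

ρ ≈ 0.832 g/L

ρ = PM/(RT) = (132 × 28.02) / (8.314 × 535.0)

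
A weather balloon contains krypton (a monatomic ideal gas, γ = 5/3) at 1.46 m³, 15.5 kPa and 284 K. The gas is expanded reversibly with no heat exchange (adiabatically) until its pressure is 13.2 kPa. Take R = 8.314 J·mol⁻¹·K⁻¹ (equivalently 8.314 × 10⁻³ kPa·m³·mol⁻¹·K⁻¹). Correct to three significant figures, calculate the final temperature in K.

Adiabatic (γ = 5/3), T V^(γ−1) and P V^γ constant: T₂ = T₁·(P₂/P₁)^((γ−1)/γ) = 266.3 K; V₂ = V₁·(P₁/P₂)^(1/γ) = 1.608 m³.

T₂ ≈ 266 K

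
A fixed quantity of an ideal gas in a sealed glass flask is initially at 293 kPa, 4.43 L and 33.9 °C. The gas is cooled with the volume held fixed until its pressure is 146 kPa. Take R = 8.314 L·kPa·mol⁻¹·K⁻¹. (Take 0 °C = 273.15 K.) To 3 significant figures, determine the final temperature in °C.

T₂ ≈ -120 °C

Convert: T₁ = 307.0 K.
Isochoric, so P/T is constant: V₂ = V₁; T₂ = T₁·(P₂/P₁) = 153.0 K.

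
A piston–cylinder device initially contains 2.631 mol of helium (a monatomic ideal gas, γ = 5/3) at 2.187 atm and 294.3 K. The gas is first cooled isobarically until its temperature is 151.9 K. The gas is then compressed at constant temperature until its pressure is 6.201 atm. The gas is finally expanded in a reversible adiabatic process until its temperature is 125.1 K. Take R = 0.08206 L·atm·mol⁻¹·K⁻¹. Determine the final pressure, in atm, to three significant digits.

P₄ ≈ 3.82 atm

From PV = nRT: V₁ = nRT₁/P₁ = 29.05 L.
Isobaric, so V/T is constant: P₂ = P₁; V₂ = V₁·(T₂/T₁) = 15.00 L.
Isothermal, so P V is constant: T₃ = T₂; V₃ = V₂·(P₂/P₃) = 5.289 L.
Adiabatic (γ = 5/3), T V^(γ−1) and P V^γ constant: P₄ = P₃·(T₄/T₃)^(γ/(γ−1)) = 3.817 atm; V₄ = V₃·(T₃/T₄)^(1/(γ−1)) = 7.076 L.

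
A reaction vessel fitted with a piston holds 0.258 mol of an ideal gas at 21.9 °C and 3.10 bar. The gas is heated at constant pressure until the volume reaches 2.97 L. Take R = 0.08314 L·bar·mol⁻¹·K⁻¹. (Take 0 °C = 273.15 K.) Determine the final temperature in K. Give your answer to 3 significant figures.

Convert: T₁ = 295.0 K.
From PV = nRT: V₁ = nRT₁/P₁ = 2.042 L.
Isobaric, so V/T is constant: P₂ = P₁; T₂ = T₁·(V₂/V₁) = 429.2 K.

T₂ ≈ 429 K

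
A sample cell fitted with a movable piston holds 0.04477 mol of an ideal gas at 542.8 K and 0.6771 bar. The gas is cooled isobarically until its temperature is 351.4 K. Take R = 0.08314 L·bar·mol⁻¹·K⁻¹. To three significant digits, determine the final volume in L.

V₂ ≈ 1.93 L

From PV = nRT: V₁ = nRT₁/P₁ = 2.984 L.
P constant ⇒ V ∝ T: P₂ = P₁; V₂ = V₁·(T₂/T₁) = 1.932 L.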